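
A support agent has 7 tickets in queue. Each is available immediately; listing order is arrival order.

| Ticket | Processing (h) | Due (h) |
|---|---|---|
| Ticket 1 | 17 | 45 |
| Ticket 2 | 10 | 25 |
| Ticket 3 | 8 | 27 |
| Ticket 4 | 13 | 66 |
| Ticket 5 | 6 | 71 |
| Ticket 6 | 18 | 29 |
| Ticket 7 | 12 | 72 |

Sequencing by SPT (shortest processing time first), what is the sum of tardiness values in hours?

SPT (increasing processing time): Ticket 5 Ticket 3 Ticket 2 Ticket 7 Ticket 4 Ticket 1 Ticket 6.
Ticket 5: 0→6, due 71, tardiness 0
Ticket 3: 6→14, due 27, tardiness 0
Ticket 2: 14→24, due 25, tardiness 0
Ticket 7: 24→36, due 72, tardiness 0
Ticket 4: 36→49, due 66, tardiness 0
Ticket 1: 49→66, due 45, tardiness 21
Ticket 6: 66→84, due 29, tardiness 55
Sum = 0+0+0+0+0+21+55 = 76.

76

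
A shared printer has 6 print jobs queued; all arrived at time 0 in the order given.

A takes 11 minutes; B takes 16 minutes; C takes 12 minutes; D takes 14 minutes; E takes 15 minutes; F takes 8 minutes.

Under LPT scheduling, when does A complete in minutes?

LPT (decreasing processing time): B E D C A F.
B: 0→16
E: 16→31
D: 31→45
C: 45→57
A: 57→68

68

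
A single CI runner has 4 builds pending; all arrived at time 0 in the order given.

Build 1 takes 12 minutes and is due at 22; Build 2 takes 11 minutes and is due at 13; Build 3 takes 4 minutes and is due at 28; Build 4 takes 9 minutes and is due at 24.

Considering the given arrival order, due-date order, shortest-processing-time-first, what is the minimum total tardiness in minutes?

17

FIFO (arrival order): Build 1 Build 2 Build 3 Build 4.
Build 1: 0→12, due 22, tardiness 0
Build 2: 12→23, due 13, tardiness 10
Build 3: 23→27, due 28, tardiness 0
Build 4: 27→36, due 24, tardiness 12
Sum = 0+10+0+12 = 22.
EDD (increasing due date): Build 2 Build 1 Build 4 Build 3.
Build 2: 0→11, due 13, tardiness 0
Build 1: 11→23, due 22, tardiness 1
Build 4: 23→32, due 24, tardiness 8
Build 3: 32→36, due 28, tardiness 8
Sum = 0+1+8+8 = 17.
SPT (increasing processing time): Build 3 Build 4 Build 2 Build 1.
Build 3: 0→4, due 28, tardiness 0
Build 4: 4→13, due 24, tardiness 0
Build 2: 13→24, due 13, tardiness 11
Build 1: 24→36, due 22, tardiness 14
Sum = 0+0+11+14 = 25.
FIFO 22, EDD 17, SPT 25 → minimum 17.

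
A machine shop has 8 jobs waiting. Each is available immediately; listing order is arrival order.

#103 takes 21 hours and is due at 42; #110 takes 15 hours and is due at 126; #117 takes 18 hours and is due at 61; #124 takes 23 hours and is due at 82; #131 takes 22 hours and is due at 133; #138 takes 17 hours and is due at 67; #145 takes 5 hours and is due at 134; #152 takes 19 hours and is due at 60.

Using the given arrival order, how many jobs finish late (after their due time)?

FIFO (arrival order): #103 #110 #117 #124 #131 #138 #145 #152.
#103: 0→21, due 42, tardiness 0
#110: 21→36, due 126, tardiness 0
#117: 36→54, due 61, tardiness 0
#124: 54→77, due 82, tardiness 0
#131: 77→99, due 133, tardiness 0
#138: 99→116, due 67, tardiness 49
#145: 116→121, due 134, tardiness 0
#152: 121→140, due 60, tardiness 80
Late jobs: 2.

2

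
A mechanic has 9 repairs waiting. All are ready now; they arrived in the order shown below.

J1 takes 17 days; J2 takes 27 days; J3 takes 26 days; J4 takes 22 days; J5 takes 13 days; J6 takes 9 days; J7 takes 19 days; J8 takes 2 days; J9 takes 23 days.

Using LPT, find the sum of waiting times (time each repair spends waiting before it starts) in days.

LPT (decreasing processing time): J2 J3 J9 J4 J7 J1 J5 J6 J8.
J2: waits 0, runs 0→27
J3: waits 27, runs 27→53
J9: waits 53, runs 53→76
J4: waits 76, runs 76→98
J7: waits 98, runs 98→117
J1: waits 117, runs 117→134
J5: waits 134, runs 134→147
J6: waits 147, runs 147→156
J8: waits 156, runs 156→158
Sum = 0+27+53+76+98+117+134+147+156 = 808.

808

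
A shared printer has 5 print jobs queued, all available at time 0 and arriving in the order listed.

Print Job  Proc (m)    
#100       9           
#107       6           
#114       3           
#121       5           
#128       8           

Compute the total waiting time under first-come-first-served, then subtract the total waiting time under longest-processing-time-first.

FIFO (arrival order): #100 #107 #114 #121 #128.
#100: waits 0, runs 0→9
#107: waits 9, runs 9→15
#114: waits 15, runs 15→18
#121: waits 18, runs 18→23
#128: waits 23, runs 23→31
Sum = 0+9+15+18+23 = 65.
LPT (decreasing processing time): #100 #128 #107 #121 #114.
#100: waits 0, runs 0→9
#128: waits 9, runs 9→17
#107: waits 17, runs 17→23
#121: waits 23, runs 23→28
#114: waits 28, runs 28→31
Sum = 0+9+17+23+28 = 77.
Difference = 65 − 77 = -12.

-12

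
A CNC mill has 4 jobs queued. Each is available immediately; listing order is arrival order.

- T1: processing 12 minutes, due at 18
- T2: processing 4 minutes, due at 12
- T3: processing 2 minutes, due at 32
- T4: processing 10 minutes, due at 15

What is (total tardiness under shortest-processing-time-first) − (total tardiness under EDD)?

3

SPT (increasing processing time): T3 T2 T4 T1.
T3: 0→2, due 32, tardiness 0
T2: 2→6, due 12, tardiness 0
T4: 6→16, due 15, tardiness 1
T1: 16→28, due 18, tardiness 10
Sum = 0+0+1+10 = 11.
EDD (increasing due date): T2 T4 T1 T3.
T2: 0→4, due 12, tardiness 0
T4: 4→14, due 15, tardiness 0
T1: 14→26, due 18, tardiness 8
T3: 26→28, due 32, tardiness 0
Sum = 0+0+8+0 = 8.
Difference = 11 − 8 = 3.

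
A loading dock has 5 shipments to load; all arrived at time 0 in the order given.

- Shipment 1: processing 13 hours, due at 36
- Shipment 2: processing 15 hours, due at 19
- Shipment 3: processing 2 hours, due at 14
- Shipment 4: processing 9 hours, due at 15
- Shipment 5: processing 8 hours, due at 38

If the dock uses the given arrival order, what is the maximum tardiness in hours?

FIFO (arrival order): Shipment 1 Shipment 2 Shipment 3 Shipment 4 Shipment 5.
Shipment 1: 0→13, due 36, tardiness 0
Shipment 2: 13→28, due 19, tardiness 9
Shipment 3: 28→30, due 14, tardiness 16
Shipment 4: 30→39, due 15, tardiness 24
Shipment 5: 39→47, due 38, tardiness 9
Maximum = 24.

24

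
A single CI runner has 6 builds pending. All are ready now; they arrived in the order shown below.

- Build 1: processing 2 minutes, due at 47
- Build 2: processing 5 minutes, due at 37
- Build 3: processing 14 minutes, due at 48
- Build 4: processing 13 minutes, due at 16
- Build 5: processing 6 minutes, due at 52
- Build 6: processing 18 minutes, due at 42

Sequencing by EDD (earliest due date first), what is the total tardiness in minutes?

EDD (increasing due date): Build 4 Build 2 Build 6 Build 1 Build 3 Build 5.
Build 4: 0→13, due 16, tardiness 0
Build 2: 13→18, due 37, tardiness 0
Build 6: 18→36, due 42, tardiness 0
Build 1: 36→38, due 47, tardiness 0
Build 3: 38→52, due 48, tardiness 4
Build 5: 52→58, due 52, tardiness 6
Sum = 0+0+0+0+4+6 = 10.

10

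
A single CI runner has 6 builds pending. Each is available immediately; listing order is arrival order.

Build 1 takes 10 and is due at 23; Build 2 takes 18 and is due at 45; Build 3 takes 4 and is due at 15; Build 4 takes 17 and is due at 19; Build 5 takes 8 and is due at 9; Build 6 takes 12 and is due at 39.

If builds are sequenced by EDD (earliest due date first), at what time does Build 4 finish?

29

EDD (increasing due date): Build 5 Build 3 Build 4 Build 1 Build 6 Build 2.
Build 5: 0→8
Build 3: 8→12
Build 4: 12→29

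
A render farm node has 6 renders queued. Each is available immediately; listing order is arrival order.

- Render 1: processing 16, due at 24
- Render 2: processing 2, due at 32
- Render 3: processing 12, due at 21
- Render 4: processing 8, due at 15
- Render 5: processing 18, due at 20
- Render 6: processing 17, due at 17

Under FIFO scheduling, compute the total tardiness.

124

FIFO (arrival order): Render 1 Render 2 Render 3 Render 4 Render 5 Render 6.
Render 1: 0→16, due 24, tardiness 0
Render 2: 16→18, due 32, tardiness 0
Render 3: 18→30, due 21, tardiness 9
Render 4: 30→38, due 15, tardiness 23
Render 5: 38→56, due 20, tardiness 36
Render 6: 56→73, due 17, tardiness 56
Sum = 0+0+9+23+36+56 = 124.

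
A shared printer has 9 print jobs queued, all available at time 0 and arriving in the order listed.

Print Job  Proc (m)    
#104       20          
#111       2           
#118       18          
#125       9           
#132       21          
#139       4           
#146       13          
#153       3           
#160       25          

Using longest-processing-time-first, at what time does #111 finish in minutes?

LPT (decreasing processing time): #160 #132 #104 #118 #146 #125 #139 #153 #111.
#160: 0→25
#132: 25→46
#104: 46→66
#118: 66→84
#146: 84→97
#125: 97→106
#139: 106→110
#153: 110→113
#111: 113→115

115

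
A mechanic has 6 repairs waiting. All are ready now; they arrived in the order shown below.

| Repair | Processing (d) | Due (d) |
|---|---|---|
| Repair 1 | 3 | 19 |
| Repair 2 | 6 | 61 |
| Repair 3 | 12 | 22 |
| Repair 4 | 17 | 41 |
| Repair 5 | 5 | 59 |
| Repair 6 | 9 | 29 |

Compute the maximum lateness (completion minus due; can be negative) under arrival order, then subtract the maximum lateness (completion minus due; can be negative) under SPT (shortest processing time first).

FIFO (arrival order): Repair 1 Repair 2 Repair 3 Repair 4 Repair 5 Repair 6.
Repair 1: 0→3, due 19, lateness -16
Repair 2: 3→9, due 61, lateness -52
Repair 3: 9→21, due 22, lateness -1
Repair 4: 21→38, due 41, lateness -3
Repair 5: 38→43, due 59, lateness -16
Repair 6: 43→52, due 29, lateness 23
Maximum = 23.
SPT (increasing processing time): Repair 1 Repair 5 Repair 2 Repair 6 Repair 3 Repair 4.
Repair 1: 0→3, due 19, lateness -16
Repair 5: 3→8, due 59, lateness -51
Repair 2: 8→14, due 61, lateness -47
Repair 6: 14→23, due 29, lateness -6
Repair 3: 23→35, due 22, lateness 13
Repair 4: 35→52, due 41, lateness 11
Maximum = 13.
Difference = 23 − 13 = 10.

10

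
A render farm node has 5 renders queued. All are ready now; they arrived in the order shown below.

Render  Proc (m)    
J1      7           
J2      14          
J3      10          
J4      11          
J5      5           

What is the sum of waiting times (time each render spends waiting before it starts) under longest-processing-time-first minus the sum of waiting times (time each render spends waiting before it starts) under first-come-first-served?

LPT (decreasing processing time): J2 J4 J3 J1 J5.
J2: waits 0, runs 0→14
J4: waits 14, runs 14→25
J3: waits 25, runs 25→35
J1: waits 35, runs 35→42
J5: waits 42, runs 42→47
Sum = 0+14+25+35+42 = 116.
FIFO (arrival order): J1 J2 J3 J4 J5.
J1: waits 0, runs 0→7
J2: waits 7, runs 7→21
J3: waits 21, runs 21→31
J4: waits 31, runs 31→42
J5: waits 42, runs 42→47
Sum = 0+7+21+31+42 = 101.
Difference = 116 − 101 = 15.

15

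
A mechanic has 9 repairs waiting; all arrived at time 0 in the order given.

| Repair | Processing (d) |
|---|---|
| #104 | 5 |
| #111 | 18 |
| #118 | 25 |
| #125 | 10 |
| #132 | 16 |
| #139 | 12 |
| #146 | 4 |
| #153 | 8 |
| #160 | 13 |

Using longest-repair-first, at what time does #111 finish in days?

43

LPT (decreasing processing time): #118 #111 #132 #160 #139 #125 #153 #104 #146.
#118: 0→25
#111: 25→43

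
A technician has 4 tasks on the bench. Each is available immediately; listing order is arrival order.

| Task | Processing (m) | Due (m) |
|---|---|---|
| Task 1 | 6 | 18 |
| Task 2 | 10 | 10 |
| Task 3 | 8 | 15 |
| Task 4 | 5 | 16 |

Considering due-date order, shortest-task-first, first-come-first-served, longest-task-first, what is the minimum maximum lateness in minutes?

EDD (increasing due date): Task 2 Task 3 Task 4 Task 1.
Task 2: 0→10, due 10, lateness 0
Task 3: 10→18, due 15, lateness 3
Task 4: 18→23, due 16, lateness 7
Task 1: 23→29, due 18, lateness 11
Maximum = 11.
SPT (increasing processing time): Task 4 Task 1 Task 3 Task 2.
Task 4: 0→5, due 16, lateness -11
Task 1: 5→11, due 18, lateness -7
Task 3: 11→19, due 15, lateness 4
Task 2: 19→29, due 10, lateness 19
Maximum = 19.
FIFO (arrival order): Task 1 Task 2 Task 3 Task 4.
Task 1: 0→6, due 18, lateness -12
Task 2: 6→16, due 10, lateness 6
Task 3: 16→24, due 15, lateness 9
Task 4: 24→29, due 16, lateness 13
Maximum = 13.
LPT (decreasing processing time): Task 2 Task 3 Task 1 Task 4.
Task 2: 0→10, due 10, lateness 0
Task 3: 10→18, due 15, lateness 3
Task 1: 18→24, due 18, lateness 6
Task 4: 24→29, due 16, lateness 13
Maximum = 13.
EDD 11, SPT 19, FIFO 13, LPT 13 → minimum 11.

11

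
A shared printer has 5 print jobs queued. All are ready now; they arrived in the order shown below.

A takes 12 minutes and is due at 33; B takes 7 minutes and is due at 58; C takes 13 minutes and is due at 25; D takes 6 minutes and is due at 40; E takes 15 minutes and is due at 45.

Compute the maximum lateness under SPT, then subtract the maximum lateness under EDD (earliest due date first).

SPT (increasing processing time): D B A C E.
D: 0→6, due 40, lateness -34
B: 6→13, due 58, lateness -45
A: 13→25, due 33, lateness -8
C: 25→38, due 25, lateness 13
E: 38→53, due 45, lateness 8
Maximum = 13.
EDD (increasing due date): C A D E B.
C: 0→13, due 25, lateness -12
A: 13→25, due 33, lateness -8
D: 25→31, due 40, lateness -9
E: 31→46, due 45, lateness 1
B: 46→53, due 58, lateness -5
Maximum = 1.
Difference = 13 − 1 = 12.

12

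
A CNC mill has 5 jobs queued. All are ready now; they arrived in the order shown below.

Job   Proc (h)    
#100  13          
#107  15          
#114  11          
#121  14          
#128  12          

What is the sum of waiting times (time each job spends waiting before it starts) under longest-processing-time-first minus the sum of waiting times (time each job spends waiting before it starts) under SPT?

LPT (decreasing processing time): #107 #121 #100 #128 #114.
#107: waits 0, runs 0→15
#121: waits 15, runs 15→29
#100: waits 29, runs 29→42
#128: waits 42, runs 42→54
#114: waits 54, runs 54→65
Sum = 0+15+29+42+54 = 140.
SPT (increasing processing time): #114 #128 #100 #121 #107.
#114: waits 0, runs 0→11
#128: waits 11, runs 11→23
#100: waits 23, runs 23→36
#121: waits 36, runs 36→50
#107: waits 50, runs 50→65
Sum = 0+11+23+36+50 = 120.
Difference = 140 − 120 = 20.

20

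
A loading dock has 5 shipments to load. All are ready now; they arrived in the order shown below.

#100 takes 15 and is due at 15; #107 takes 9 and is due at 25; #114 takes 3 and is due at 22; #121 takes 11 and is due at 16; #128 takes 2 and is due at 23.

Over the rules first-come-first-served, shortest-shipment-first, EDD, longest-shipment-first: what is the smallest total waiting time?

FIFO (arrival order): #100 #107 #114 #121 #128.
#100: waits 0, runs 0→15
#107: waits 15, runs 15→24
#114: waits 24, runs 24→27
#121: waits 27, runs 27→38
#128: waits 38, runs 38→40
Sum = 0+15+24+27+38 = 104.
SPT (increasing processing time): #128 #114 #107 #121 #100.
#128: waits 0, runs 0→2
#114: waits 2, runs 2→5
#107: waits 5, runs 5→14
#121: waits 14, runs 14→25
#100: waits 25, runs 25→40
Sum = 0+2+5+14+25 = 46.
EDD (increasing due date): #100 #121 #114 #128 #107.
#100: waits 0, runs 0→15
#121: waits 15, runs 15→26
#114: waits 26, runs 26→29
#128: waits 29, runs 29→31
#107: waits 31, runs 31→40
Sum = 0+15+26+29+31 = 101.
LPT (decreasing processing time): #100 #121 #107 #114 #128.
#100: waits 0, runs 0→15
#121: waits 15, runs 15→26
#107: waits 26, runs 26→35
#114: waits 35, runs 35→38
#128: waits 38, runs 38→40
Sum = 0+15+26+35+38 = 114.
FIFO 104, SPT 46, EDD 101, LPT 114 → minimum 46.

46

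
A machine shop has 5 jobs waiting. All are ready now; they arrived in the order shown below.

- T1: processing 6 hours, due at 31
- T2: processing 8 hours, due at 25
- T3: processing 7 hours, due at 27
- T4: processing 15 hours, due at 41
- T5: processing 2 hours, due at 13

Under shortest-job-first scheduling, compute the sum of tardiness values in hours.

SPT (increasing processing time): T5 T1 T3 T2 T4.
T5: 0→2, due 13, tardiness 0
T1: 2→8, due 31, tardiness 0
T3: 8→15, due 27, tardiness 0
T2: 15→23, due 25, tardiness 0
T4: 23→38, due 41, tardiness 0
Sum = 0+0+0+0+0 = 0.

0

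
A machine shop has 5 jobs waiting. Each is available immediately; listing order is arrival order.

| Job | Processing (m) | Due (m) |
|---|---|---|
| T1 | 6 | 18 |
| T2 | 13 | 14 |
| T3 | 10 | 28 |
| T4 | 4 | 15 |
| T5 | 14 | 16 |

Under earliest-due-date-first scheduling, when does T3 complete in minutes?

EDD (increasing due date): T2 T4 T5 T1 T3.
T2: 0→13
T4: 13→17
T5: 17→31
T1: 31→37
T3: 37→47

47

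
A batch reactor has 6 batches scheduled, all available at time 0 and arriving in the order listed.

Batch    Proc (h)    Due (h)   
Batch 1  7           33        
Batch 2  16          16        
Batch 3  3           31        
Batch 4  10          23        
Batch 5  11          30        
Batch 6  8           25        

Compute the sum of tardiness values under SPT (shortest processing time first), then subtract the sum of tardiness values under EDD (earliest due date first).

-13

SPT (increasing processing time): Batch 3 Batch 1 Batch 6 Batch 4 Batch 5 Batch 2.
Batch 3: 0→3, due 31, tardiness 0
Batch 1: 3→10, due 33, tardiness 0
Batch 6: 10→18, due 25, tardiness 0
Batch 4: 18→28, due 23, tardiness 5
Batch 5: 28→39, due 30, tardiness 9
Batch 2: 39→55, due 16, tardiness 39
Sum = 0+0+0+5+9+39 = 53.
EDD (increasing due date): Batch 2 Batch 4 Batch 6 Batch 5 Batch 3 Batch 1.
Batch 2: 0→16, due 16, tardiness 0
Batch 4: 16→26, due 23, tardiness 3
Batch 6: 26→34, due 25, tardiness 9
Batch 5: 34→45, due 30, tardiness 15
Batch 3: 45→48, due 31, tardiness 17
Batch 1: 48→55, due 33, tardiness 22
Sum = 0+3+9+15+17+22 = 66.
Difference = 53 − 66 = -13.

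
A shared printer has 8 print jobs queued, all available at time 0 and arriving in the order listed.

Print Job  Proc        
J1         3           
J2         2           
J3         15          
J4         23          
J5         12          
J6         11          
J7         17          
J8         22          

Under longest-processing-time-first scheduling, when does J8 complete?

LPT (decreasing processing time): J4 J8 J7 J3 J5 J6 J1 J2.
J4: 0→23
J8: 23→45

45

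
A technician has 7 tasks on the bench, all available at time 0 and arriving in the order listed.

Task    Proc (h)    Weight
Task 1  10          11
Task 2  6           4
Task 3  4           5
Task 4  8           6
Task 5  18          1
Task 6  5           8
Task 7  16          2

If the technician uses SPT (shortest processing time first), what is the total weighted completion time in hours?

818

SPT (increasing processing time): Task 3 Task 6 Task 2 Task 4 Task 1 Task 7 Task 5.
Task 3: finishes 4, weight 5, w·C = 20
Task 6: finishes 9, weight 8, w·C = 72
Task 2: finishes 15, weight 4, w·C = 60
Task 4: finishes 23, weight 6, w·C = 138
Task 1: finishes 33, weight 11, w·C = 363
Task 7: finishes 49, weight 2, w·C = 98
Task 5: finishes 67, weight 1, w·C = 67
Sum = 20+72+60+138+363+98+67 = 818.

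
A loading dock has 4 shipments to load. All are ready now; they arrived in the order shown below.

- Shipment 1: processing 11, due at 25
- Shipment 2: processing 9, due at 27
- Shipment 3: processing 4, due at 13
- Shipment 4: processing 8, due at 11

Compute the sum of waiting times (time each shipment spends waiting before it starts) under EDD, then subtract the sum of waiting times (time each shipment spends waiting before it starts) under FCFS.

-12

EDD (increasing due date): Shipment 4 Shipment 3 Shipment 1 Shipment 2.
Shipment 4: waits 0, runs 0→8
Shipment 3: waits 8, runs 8→12
Shipment 1: waits 12, runs 12→23
Shipment 2: waits 23, runs 23→32
Sum = 0+8+12+23 = 43.
FIFO (arrival order): Shipment 1 Shipment 2 Shipment 3 Shipment 4.
Shipment 1: waits 0, runs 0→11
Shipment 2: waits 11, runs 11→20
Shipment 3: waits 20, runs 20→24
Shipment 4: waits 24, runs 24→32
Sum = 0+11+20+24 = 55.
Difference = 43 − 55 = -12.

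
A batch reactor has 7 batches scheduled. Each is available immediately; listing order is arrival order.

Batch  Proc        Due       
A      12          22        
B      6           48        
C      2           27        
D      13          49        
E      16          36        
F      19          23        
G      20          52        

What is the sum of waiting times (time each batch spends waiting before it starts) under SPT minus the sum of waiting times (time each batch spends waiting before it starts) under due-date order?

-68

SPT (increasing processing time): C B A D E F G.
C: waits 0, runs 0→2
B: waits 2, runs 2→8
A: waits 8, runs 8→20
D: waits 20, runs 20→33
E: waits 33, runs 33→49
F: waits 49, runs 49→68
G: waits 68, runs 68→88
Sum = 0+2+8+20+33+49+68 = 180.
EDD (increasing due date): A F C E B D G.
A: waits 0, runs 0→12
F: waits 12, runs 12→31
C: waits 31, runs 31→33
E: waits 33, runs 33→49
B: waits 49, runs 49→55
D: waits 55, runs 55→68
G: waits 68, runs 68→88
Sum = 0+12+31+33+49+55+68 = 248.
Difference = 180 − 248 = -68.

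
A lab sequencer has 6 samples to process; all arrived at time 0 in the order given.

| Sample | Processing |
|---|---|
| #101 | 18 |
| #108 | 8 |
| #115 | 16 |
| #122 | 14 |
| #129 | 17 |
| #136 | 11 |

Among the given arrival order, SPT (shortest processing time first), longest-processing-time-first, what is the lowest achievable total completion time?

FIFO (arrival order): #101 #108 #115 #122 #129 #136.
#101: 0→18
#108: 18→26
#115: 26→42
#122: 42→56
#129: 56→73
#136: 73→84
Sum = 18+26+42+56+73+84 = 299.
SPT (increasing processing time): #108 #136 #122 #115 #129 #101.
#108: 0→8
#136: 8→19
#122: 19→33
#115: 33→49
#129: 49→66
#101: 66→84
Sum = 8+19+33+49+66+84 = 259.
LPT (decreasing processing time): #101 #129 #115 #122 #136 #108.
#101: 0→18
#129: 18→35
#115: 35→51
#122: 51→65
#136: 65→76
#108: 76→84
Sum = 18+35+51+65+76+84 = 329.
FIFO 299, SPT 259, LPT 329 → minimum 259.

259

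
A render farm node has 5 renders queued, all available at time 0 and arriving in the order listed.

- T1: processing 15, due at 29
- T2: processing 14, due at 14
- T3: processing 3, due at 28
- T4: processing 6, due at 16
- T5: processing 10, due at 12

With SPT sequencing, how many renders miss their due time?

3

SPT (increasing processing time): T3 T4 T5 T2 T1.
T3: 0→3, due 28, tardiness 0
T4: 3→9, due 16, tardiness 0
T5: 9→19, due 12, tardiness 7
T2: 19→33, due 14, tardiness 19
T1: 33→48, due 29, tardiness 19
Late renders: 3.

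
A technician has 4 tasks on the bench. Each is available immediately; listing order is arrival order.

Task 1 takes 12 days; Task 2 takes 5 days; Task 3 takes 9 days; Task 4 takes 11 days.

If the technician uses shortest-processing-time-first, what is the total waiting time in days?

SPT (increasing processing time): Task 2 Task 3 Task 4 Task 1.
Task 2: waits 0, runs 0→5
Task 3: waits 5, runs 5→14
Task 4: waits 14, runs 14→25
Task 1: waits 25, runs 25→37
Sum = 0+5+14+25 = 44.

44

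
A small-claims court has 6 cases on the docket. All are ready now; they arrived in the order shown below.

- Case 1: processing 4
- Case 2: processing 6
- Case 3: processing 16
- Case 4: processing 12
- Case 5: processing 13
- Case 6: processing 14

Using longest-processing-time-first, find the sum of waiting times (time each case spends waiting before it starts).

205

LPT (decreasing processing time): Case 3 Case 6 Case 5 Case 4 Case 2 Case 1.
Case 3: waits 0, runs 0→16
Case 6: waits 16, runs 16→30
Case 5: waits 30, runs 30→43
Case 4: waits 43, runs 43→55
Case 2: waits 55, runs 55→61
Case 1: waits 61, runs 61→65
Sum = 0+16+30+43+55+61 = 205.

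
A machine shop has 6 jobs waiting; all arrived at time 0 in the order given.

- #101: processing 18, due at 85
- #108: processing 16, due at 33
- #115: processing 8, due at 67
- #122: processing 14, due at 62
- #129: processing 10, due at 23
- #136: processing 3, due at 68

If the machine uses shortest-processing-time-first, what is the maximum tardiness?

18

SPT (increasing processing time): #136 #115 #129 #122 #108 #101.
#136: 0→3, due 68, tardiness 0
#115: 3→11, due 67, tardiness 0
#129: 11→21, due 23, tardiness 0
#122: 21→35, due 62, tardiness 0
#108: 35→51, due 33, tardiness 18
#101: 51→69, due 85, tardiness 0
Maximum = 18.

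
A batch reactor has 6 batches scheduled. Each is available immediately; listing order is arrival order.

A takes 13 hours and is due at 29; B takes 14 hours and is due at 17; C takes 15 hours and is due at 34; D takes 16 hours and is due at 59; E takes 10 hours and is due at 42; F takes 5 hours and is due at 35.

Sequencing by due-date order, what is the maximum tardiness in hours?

15

EDD (increasing due date): B A C F E D.
B: 0→14, due 17, tardiness 0
A: 14→27, due 29, tardiness 0
C: 27→42, due 34, tardiness 8
F: 42→47, due 35, tardiness 12
E: 47→57, due 42, tardiness 15
D: 57→73, due 59, tardiness 14
Maximum = 15.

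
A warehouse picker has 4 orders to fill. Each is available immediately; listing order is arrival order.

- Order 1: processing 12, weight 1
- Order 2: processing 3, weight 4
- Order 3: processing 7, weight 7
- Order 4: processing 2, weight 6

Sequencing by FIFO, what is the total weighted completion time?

FIFO (arrival order): Order 1 Order 2 Order 3 Order 4.
Order 1: finishes 12, weight 1, w·C = 12
Order 2: finishes 15, weight 4, w·C = 60
Order 3: finishes 22, weight 7, w·C = 154
Order 4: finishes 24, weight 6, w·C = 144
Sum = 12+60+154+144 = 370.

370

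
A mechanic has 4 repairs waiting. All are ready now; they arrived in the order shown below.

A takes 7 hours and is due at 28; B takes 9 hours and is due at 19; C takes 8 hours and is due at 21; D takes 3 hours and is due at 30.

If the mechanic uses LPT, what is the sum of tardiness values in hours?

0

LPT (decreasing processing time): B C A D.
B: 0→9, due 19, tardiness 0
C: 9→17, due 21, tardiness 0
A: 17→24, due 28, tardiness 0
D: 24→27, due 30, tardiness 0
Sum = 0+0+0+0 = 0.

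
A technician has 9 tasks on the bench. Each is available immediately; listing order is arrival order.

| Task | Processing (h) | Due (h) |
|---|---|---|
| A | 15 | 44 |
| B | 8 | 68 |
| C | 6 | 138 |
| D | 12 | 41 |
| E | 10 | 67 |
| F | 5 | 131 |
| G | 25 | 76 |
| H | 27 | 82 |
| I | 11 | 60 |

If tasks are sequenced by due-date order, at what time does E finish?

EDD (increasing due date): D A I E B G H F C.
D: 0→12
A: 12→27
I: 27→38
E: 38→48

48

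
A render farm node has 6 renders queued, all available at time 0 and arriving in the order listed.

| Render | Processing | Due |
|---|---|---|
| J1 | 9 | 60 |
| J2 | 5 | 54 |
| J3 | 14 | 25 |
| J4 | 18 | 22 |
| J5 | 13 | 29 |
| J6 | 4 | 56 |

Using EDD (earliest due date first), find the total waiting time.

EDD (increasing due date): J4 J3 J5 J2 J6 J1.
J4: waits 0, runs 0→18
J3: waits 18, runs 18→32
J5: waits 32, runs 32→45
J2: waits 45, runs 45→50
J6: waits 50, runs 50→54
J1: waits 54, runs 54→63
Sum = 0+18+32+45+50+54 = 199.

199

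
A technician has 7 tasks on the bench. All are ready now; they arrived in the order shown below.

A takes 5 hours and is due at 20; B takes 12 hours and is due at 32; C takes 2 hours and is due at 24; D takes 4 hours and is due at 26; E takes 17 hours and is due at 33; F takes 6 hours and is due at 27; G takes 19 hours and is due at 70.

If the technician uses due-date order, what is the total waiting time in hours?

115

EDD (increasing due date): A C D F B E G.
A: waits 0, runs 0→5
C: waits 5, runs 5→7
D: waits 7, runs 7→11
F: waits 11, runs 11→17
B: waits 17, runs 17→29
E: waits 29, runs 29→46
G: waits 46, runs 46→65
Sum = 0+5+7+11+17+29+46 = 115.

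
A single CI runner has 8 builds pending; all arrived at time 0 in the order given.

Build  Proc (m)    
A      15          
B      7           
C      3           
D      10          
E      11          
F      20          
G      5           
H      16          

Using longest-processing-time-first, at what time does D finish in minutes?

72

LPT (decreasing processing time): F H A E D B G C.
F: 0→20
H: 20→36
A: 36→51
E: 51→62
D: 62→72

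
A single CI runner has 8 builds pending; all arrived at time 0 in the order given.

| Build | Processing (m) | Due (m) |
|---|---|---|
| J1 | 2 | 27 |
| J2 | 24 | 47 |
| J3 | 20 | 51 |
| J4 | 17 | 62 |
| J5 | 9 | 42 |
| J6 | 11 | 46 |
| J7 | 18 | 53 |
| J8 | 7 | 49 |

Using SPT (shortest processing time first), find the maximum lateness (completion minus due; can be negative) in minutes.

SPT (increasing processing time): J1 J8 J5 J6 J4 J7 J3 J2.
J1: 0→2, due 27, lateness -25
J8: 2→9, due 49, lateness -40
J5: 9→18, due 42, lateness -24
J6: 18→29, due 46, lateness -17
J4: 29→46, due 62, lateness -16
J7: 46→64, due 53, lateness 11
J3: 64→84, due 51, lateness 33
J2: 84→108, due 47, lateness 61
Maximum = 61.

61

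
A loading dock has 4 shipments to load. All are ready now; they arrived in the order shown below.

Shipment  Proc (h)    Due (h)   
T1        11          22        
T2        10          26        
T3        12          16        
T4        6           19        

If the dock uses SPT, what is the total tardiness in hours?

28

SPT (increasing processing time): T4 T2 T1 T3.
T4: 0→6, due 19, tardiness 0
T2: 6→16, due 26, tardiness 0
T1: 16→27, due 22, tardiness 5
T3: 27→39, due 16, tardiness 23
Sum = 0+0+5+23 = 28.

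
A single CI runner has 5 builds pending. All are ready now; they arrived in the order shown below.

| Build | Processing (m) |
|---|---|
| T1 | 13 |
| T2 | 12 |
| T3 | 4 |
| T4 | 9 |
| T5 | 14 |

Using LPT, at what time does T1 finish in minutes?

LPT (decreasing processing time): T5 T1 T2 T4 T3.
T5: 0→14
T1: 14→27

27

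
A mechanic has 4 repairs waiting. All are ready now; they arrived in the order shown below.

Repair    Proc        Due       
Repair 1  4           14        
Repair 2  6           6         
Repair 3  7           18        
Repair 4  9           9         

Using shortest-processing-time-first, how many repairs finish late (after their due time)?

SPT (increasing processing time): Repair 1 Repair 2 Repair 3 Repair 4.
Repair 1: 0→4, due 14, tardiness 0
Repair 2: 4→10, due 6, tardiness 4
Repair 3: 10→17, due 18, tardiness 0
Repair 4: 17→26, due 9, tardiness 17
Late repairs: 2.

2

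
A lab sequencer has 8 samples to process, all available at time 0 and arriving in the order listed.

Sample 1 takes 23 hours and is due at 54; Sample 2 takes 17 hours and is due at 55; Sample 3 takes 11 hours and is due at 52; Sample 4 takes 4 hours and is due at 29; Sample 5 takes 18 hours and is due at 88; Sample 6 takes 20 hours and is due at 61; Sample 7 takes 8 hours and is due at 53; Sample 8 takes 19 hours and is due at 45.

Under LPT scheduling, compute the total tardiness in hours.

269

LPT (decreasing processing time): Sample 1 Sample 6 Sample 8 Sample 5 Sample 2 Sample 3 Sample 7 Sample 4.
Sample 1: 0→23, due 54, tardiness 0
Sample 6: 23→43, due 61, tardiness 0
Sample 8: 43→62, due 45, tardiness 17
Sample 5: 62→80, due 88, tardiness 0
Sample 2: 80→97, due 55, tardiness 42
Sample 3: 97→108, due 52, tardiness 56
Sample 7: 108→116, due 53, tardiness 63
Sample 4: 116→120, due 29, tardiness 91
Sum = 0+0+17+0+42+56+63+91 = 269.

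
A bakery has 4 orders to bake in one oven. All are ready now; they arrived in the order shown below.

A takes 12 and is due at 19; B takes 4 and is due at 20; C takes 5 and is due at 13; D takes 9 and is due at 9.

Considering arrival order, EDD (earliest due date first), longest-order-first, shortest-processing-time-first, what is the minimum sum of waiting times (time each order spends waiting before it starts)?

31

FIFO (arrival order): A B C D.
A: waits 0, runs 0→12
B: waits 12, runs 12→16
C: waits 16, runs 16→21
D: waits 21, runs 21→30
Sum = 0+12+16+21 = 49.
EDD (increasing due date): D C A B.
D: waits 0, runs 0→9
C: waits 9, runs 9→14
A: waits 14, runs 14→26
B: waits 26, runs 26→30
Sum = 0+9+14+26 = 49.
LPT (decreasing processing time): A D C B.
A: waits 0, runs 0→12
D: waits 12, runs 12→21
C: waits 21, runs 21→26
B: waits 26, runs 26→30
Sum = 0+12+21+26 = 59.
SPT (increasing processing time): B C D A.
B: waits 0, runs 0→4
C: waits 4, runs 4→9
D: waits 9, runs 9→18
A: waits 18, runs 18→30
Sum = 0+4+9+18 = 31.
FIFO 49, EDD 49, LPT 59, SPT 31 → minimum 31.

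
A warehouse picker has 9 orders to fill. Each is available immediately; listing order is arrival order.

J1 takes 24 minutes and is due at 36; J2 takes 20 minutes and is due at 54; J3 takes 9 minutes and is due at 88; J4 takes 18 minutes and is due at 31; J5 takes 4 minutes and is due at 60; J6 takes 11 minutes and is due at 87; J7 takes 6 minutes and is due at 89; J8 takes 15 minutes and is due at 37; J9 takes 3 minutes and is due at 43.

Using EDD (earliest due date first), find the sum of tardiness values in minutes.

EDD (increasing due date): J4 J1 J8 J9 J2 J5 J6 J3 J7.
J4: 0→18, due 31, tardiness 0
J1: 18→42, due 36, tardiness 6
J8: 42→57, due 37, tardiness 20
J9: 57→60, due 43, tardiness 17
J2: 60→80, due 54, tardiness 26
J5: 80→84, due 60, tardiness 24
J6: 84→95, due 87, tardiness 8
J3: 95→104, due 88, tardiness 16
J7: 104→110, due 89, tardiness 21
Sum = 0+6+20+17+26+24+8+16+21 = 138.

138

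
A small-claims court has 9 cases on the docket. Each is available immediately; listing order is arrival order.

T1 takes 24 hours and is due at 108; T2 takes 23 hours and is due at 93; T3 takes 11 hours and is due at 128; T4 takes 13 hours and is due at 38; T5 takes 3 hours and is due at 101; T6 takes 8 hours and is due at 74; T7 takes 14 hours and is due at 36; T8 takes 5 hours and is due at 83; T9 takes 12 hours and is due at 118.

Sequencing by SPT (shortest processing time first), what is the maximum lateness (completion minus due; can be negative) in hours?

SPT (increasing processing time): T5 T8 T6 T3 T9 T4 T7 T2 T1.
T5: 0→3, due 101, lateness -98
T8: 3→8, due 83, lateness -75
T6: 8→16, due 74, lateness -58
T3: 16→27, due 128, lateness -101
T9: 27→39, due 118, lateness -79
T4: 39→52, due 38, lateness 14
T7: 52→66, due 36, lateness 30
T2: 66→89, due 93, lateness -4
T1: 89→113, due 108, lateness 5
Maximum = 30.

30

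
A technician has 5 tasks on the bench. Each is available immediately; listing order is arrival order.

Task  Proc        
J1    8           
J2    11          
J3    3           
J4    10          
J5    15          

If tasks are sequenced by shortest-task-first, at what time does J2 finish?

32

SPT (increasing processing time): J3 J1 J4 J2 J5.
J3: 0→3
J1: 3→11
J4: 11→21
J2: 21→32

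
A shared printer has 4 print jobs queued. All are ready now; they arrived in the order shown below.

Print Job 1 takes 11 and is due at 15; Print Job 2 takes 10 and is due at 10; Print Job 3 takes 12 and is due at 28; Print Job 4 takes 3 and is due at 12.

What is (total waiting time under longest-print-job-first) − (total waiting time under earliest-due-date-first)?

LPT (decreasing processing time): Print Job 3 Print Job 1 Print Job 2 Print Job 4.
Print Job 3: waits 0, runs 0→12
Print Job 1: waits 12, runs 12→23
Print Job 2: waits 23, runs 23→33
Print Job 4: waits 33, runs 33→36
Sum = 0+12+23+33 = 68.
EDD (increasing due date): Print Job 2 Print Job 4 Print Job 1 Print Job 3.
Print Job 2: waits 0, runs 0→10
Print Job 4: waits 10, runs 10→13
Print Job 1: waits 13, runs 13→24
Print Job 3: waits 24, runs 24→36
Sum = 0+10+13+24 = 47.
Difference = 68 − 47 = 21.

21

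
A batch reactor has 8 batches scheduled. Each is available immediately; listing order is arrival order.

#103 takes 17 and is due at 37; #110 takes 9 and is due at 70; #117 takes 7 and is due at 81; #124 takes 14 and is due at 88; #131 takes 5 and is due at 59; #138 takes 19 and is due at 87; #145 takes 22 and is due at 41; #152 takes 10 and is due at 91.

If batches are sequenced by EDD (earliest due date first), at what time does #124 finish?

EDD (increasing due date): #103 #145 #131 #110 #117 #138 #124 #152.
#103: 0→17
#145: 17→39
#131: 39→44
#110: 44→53
#117: 53→60
#138: 60→79
#124: 79→93

93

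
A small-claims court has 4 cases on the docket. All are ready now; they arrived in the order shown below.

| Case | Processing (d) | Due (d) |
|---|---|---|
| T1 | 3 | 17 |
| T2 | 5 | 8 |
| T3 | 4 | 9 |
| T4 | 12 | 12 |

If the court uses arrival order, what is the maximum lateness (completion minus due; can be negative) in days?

FIFO (arrival order): T1 T2 T3 T4.
T1: 0→3, due 17, lateness -14
T2: 3→8, due 8, lateness 0
T3: 8→12, due 9, lateness 3
T4: 12→24, due 12, lateness 12
Maximum = 12.

12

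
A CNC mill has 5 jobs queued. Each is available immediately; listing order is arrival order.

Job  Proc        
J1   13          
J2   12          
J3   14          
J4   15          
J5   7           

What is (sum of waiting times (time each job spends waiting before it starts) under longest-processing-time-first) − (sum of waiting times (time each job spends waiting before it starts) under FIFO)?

9

LPT (decreasing processing time): J4 J3 J1 J2 J5.
J4: waits 0, runs 0→15
J3: waits 15, runs 15→29
J1: waits 29, runs 29→42
J2: waits 42, runs 42→54
J5: waits 54, runs 54→61
Sum = 0+15+29+42+54 = 140.
FIFO (arrival order): J1 J2 J3 J4 J5.
J1: waits 0, runs 0→13
J2: waits 13, runs 13→25
J3: waits 25, runs 25→39
J4: waits 39, runs 39→54
J5: waits 54, runs 54→61
Sum = 0+13+25+39+54 = 131.
Difference = 140 − 131 = 9.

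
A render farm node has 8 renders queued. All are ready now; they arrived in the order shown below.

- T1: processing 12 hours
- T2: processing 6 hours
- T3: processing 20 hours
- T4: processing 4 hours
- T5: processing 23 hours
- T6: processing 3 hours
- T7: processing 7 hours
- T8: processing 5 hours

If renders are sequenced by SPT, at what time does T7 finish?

25

SPT (increasing processing time): T6 T4 T8 T2 T7 T1 T3 T5.
T6: 0→3
T4: 3→7
T8: 7→12
T2: 12→18
T7: 18→25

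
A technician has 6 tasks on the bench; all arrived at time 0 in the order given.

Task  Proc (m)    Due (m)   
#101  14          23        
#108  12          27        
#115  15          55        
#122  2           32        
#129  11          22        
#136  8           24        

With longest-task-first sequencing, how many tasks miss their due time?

LPT (decreasing processing time): #115 #101 #108 #129 #136 #122.
#115: 0→15, due 55, tardiness 0
#101: 15→29, due 23, tardiness 6
#108: 29→41, due 27, tardiness 14
#129: 41→52, due 22, tardiness 30
#136: 52→60, due 24, tardiness 36
#122: 60→62, due 32, tardiness 30
Late tasks: 5.

5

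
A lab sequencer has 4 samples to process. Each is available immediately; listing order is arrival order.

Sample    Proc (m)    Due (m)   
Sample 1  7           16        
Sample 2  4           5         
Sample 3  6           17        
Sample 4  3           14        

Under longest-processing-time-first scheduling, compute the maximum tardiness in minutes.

12

LPT (decreasing processing time): Sample 1 Sample 3 Sample 2 Sample 4.
Sample 1: 0→7, due 16, tardiness 0
Sample 3: 7→13, due 17, tardiness 0
Sample 2: 13→17, due 5, tardiness 12
Sample 4: 17→20, due 14, tardiness 6
Maximum = 12.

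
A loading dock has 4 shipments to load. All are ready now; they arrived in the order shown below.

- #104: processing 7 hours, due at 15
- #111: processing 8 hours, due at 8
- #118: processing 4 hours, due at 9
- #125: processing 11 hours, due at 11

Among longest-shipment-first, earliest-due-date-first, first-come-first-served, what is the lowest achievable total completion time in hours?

LPT (decreasing processing time): #125 #111 #104 #118.
#125: 0→11
#111: 11→19
#104: 19→26
#118: 26→30
Sum = 11+19+26+30 = 86.
EDD (increasing due date): #111 #118 #125 #104.
#111: 0→8
#118: 8→12
#125: 12→23
#104: 23→30
Sum = 8+12+23+30 = 73.
FIFO (arrival order): #104 #111 #118 #125.
#104: 0→7
#111: 7→15
#118: 15→19
#125: 19→30
Sum = 7+15+19+30 = 71.
LPT 86, EDD 73, FIFO 71 → minimum 71.

71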